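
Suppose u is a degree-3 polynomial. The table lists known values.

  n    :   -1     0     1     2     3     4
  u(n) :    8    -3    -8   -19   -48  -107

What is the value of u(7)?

Write u(n) = an³ + bn² + cn + d; the 6 given values yield a linear system in the 4 coefficients.
Solving, u(n) = -2n³ + 3n² - 6n - 3.
Then u(7) = -584.

-584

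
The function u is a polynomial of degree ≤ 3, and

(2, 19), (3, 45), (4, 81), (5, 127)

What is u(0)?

Write u(t) = at³ + bt² + ct + d; the 4 given values yield a linear system in the 4 coefficients.
Solving, the leading coefficient vanishes, and u(t) = 5t² + t - 3.
Then u(0) = -3.

-3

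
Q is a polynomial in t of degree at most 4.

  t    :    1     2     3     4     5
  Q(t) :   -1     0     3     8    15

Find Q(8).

48

Write Q(t) = at^4 + bt³ + ct² + dt + e; the 5 given values yield a linear system in the 5 coefficients.
Solving, the top 2 coefficients vanish, and Q(t) = t² - 2t.
Then Q(8) = 48.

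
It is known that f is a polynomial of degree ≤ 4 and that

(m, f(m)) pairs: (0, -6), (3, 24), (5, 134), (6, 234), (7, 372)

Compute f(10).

1074

Write f(m) = am^4 + bm³ + cm² + dm + e; the 5 given values yield a linear system in the 5 coefficients.
Solving, the leading coefficient vanishes, and f(m) = m³ + m² - 2m - 6.
Then f(10) = 1074.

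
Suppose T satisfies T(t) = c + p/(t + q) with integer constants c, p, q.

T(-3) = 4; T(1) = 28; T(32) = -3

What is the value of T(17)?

(T(t) − c)(t + q) = p for each data point; the three points give a linear system in c and q, then p follows.
Solving: c = -2, q = -2, p = -30, so T(t) = -2 − 30/(t − 2).
Then T(17) = -2 − 30/15 = -4.

-4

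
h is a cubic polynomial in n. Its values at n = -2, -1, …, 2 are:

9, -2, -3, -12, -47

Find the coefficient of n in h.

First differences: -11, -1, -9, -35. Second differences: 10, -8, -26. Third differences: -18, -18.
Level-3 differences are constant, so h has degree 3.
Fitting a degree-3 polynomial gives h(n) = -3n³ - 4n² - 2n - 3.
The coefficient of n is -2.

-2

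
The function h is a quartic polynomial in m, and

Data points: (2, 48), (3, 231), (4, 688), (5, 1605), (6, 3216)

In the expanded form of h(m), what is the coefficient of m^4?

Write h(m) = am^4 + bm³ + cm² + dm + e; the 5 given values yield a linear system in the 5 coefficients.
Solving, h(m) = 2m^4 + 3m³ - 4m.
The coefficient of m^4 is 2.

2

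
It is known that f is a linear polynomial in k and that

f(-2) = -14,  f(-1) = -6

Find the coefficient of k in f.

Write f(k) = ak + b; the 2 given values yield a linear system in the 2 coefficients.
Solving, f(k) = 8k + 2.
The coefficient of k is 8.

8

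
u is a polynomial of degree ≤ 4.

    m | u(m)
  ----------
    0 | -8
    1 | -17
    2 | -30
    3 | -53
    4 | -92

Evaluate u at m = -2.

22

Write u(m) = am^4 + bm³ + cm² + dm + e; the 5 given values yield a linear system in the 5 coefficients.
Solving, the leading coefficient vanishes, and u(m) = -m³ + m² - 9m - 8.
Then u(-2) = 22.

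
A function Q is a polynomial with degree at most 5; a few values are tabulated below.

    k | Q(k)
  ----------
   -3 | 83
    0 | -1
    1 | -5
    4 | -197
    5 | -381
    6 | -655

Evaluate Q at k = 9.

-2197

Write Q(k) = ak^5 + bk^4 + ck³ + dk² + ek + p; the 6 given values yield a linear system in the 6 coefficients.
Solving, the top 2 coefficients vanish, and Q(k) = -3k³ - k - 1.
Then Q(9) = -2197.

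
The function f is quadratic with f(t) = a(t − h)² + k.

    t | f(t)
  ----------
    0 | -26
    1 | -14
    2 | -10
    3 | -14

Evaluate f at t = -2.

-74

First differences 12, 4, -4; second difference -8 = 2a, so a = -4.
Expanding, the t-coefficient is −2ah = 8h; matching it to the data gives h = 2, and then k = -10.
So f(t) = -4(t − 2)² − 10.
f(-2) = -4·(-4)² − 10 = -74.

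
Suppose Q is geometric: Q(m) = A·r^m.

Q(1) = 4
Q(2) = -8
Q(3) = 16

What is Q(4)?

Consecutive ratio: -8/4 = -2, and 16/(-8) = -2, so r = -2.
Then A·(-2)^1 = 4 gives A = -2, and Q(m) = -2·(-2)^m.
Q(4) = -2·(-2)^4 = -32.

-32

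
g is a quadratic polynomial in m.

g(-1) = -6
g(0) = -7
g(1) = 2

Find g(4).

89

Write g(m) = am² + bm + c; the 3 given values yield a linear system in the 3 coefficients.
Solving, g(m) = 5m² + 4m - 7.
Then g(4) = 89.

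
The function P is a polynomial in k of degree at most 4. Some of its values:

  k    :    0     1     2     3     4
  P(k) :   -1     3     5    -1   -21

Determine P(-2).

First differences: 4, 2, -6, -20. Second differences: -2, -8, -14. Third differences: -6, -6.
Level-3 differences are constant, so P has degree 3.
Fitting a degree-3 polynomial gives P(k) = -k³ + 2k² + 3k - 1.
Then P(-2) = 9.

9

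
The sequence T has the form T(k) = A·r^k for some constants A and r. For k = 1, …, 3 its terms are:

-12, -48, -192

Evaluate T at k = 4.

-768

Consecutive ratio: -48/(-12) = 4, and -192/(-48) = 4, so r = 4.
Then A·4^1 = -12 gives A = -3, and T(k) = -3·4^k.
T(4) = -3·4^4 = -768.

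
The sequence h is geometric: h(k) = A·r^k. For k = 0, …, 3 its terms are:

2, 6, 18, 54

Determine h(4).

162

Consecutive ratio: 6/2 = 3, and 18/6 = 3, so r = 3.
Then A·3^0 = 2 gives A = 2, and h(k) = 2·3^k.
h(4) = 2·3^4 = 162.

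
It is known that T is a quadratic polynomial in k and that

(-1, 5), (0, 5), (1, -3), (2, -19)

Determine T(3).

Write T(k) = ak² + bk + c; the 4 given values yield a linear system in the 3 coefficients.
Solving, T(k) = -4k² - 4k + 5.
Then T(3) = -43.

-43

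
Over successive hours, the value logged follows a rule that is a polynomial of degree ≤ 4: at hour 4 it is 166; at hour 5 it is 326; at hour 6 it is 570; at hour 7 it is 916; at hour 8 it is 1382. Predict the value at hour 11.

Write the value at x as g(x).
First differences: 160, 244, 346, 466. Second differences: 84, 102, 120. Third differences: 18, 18.
Level-3 differences are constant, so g has degree 3.
Fitting a degree-3 polynomial gives g(x) = 3x³ - 3x² + 4x + 6.
Then g(11) = 3680.

3680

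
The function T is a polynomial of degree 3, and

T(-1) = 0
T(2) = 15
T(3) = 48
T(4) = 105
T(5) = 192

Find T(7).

480

Write T(t) = at³ + bt² + ct + d; the 5 given values yield a linear system in the 4 coefficients.
Solving, T(t) = t³ + 3t² - t - 3.
Then T(7) = 480.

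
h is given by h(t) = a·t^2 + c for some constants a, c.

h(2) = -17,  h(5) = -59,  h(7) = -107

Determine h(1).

-11

From h(2) = -17 and h(5) = -59: 4a + c = -17 and 25a + c = -59.
Subtracting: 21a = -42, so a = -2; then c = -17 − (-2)·4 = -9.
So h(t) = -2t² − 9, and h(1) = -11.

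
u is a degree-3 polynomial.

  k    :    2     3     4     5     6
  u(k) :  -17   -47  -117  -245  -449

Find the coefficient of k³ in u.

-3

First differences: -30, -70, -128, -204. Second differences: -40, -58, -76. Third differences: -18, -18.
Level-3 differences are constant, so u has degree 3.
Fitting a degree-3 polynomial gives u(k) = -3k³ + 7k² - 8k - 5.
The coefficient of k³ is -3.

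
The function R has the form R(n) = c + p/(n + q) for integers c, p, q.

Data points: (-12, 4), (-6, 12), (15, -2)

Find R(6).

-4

(R(n) − c)(n + q) = p for each data point; the three points give a linear system in c and q, then p follows.
Solving: c = 0, q = 3, p = -36, so R(n) = -36/(n + 3).
Then R(6) = 0 − 36/9 = -4.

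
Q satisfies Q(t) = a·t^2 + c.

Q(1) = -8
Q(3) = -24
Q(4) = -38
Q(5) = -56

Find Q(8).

-134

From Q(1) = -8 and Q(3) = -24: 1a + c = -8 and 9a + c = -24.
Subtracting: 8a = -16, so a = -2; then c = -8 − (-2)·1 = -6.
So Q(t) = -2t² − 6, and Q(8) = -134.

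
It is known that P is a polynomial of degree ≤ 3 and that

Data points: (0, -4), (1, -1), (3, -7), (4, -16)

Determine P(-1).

Write P(n) = an³ + bn² + cn + d; the 4 given values yield a linear system in the 4 coefficients.
Solving, the leading coefficient vanishes, and P(n) = -2n² + 5n - 4.
Then P(-1) = -11.

-11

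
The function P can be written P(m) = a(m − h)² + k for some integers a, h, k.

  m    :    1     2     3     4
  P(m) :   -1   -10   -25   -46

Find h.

0

First differences -9, -15, -21; second difference -6 = 2a, so a = -3.
Expanding, the m-coefficient is −2ah = 6h; matching it to the data gives h = 0, and then k = 2.
So P(m) = -3(m + 0)² + 2.
Hence h = 0.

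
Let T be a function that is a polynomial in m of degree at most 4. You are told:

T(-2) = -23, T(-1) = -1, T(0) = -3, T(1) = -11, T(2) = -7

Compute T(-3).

Write T(m) = am^4 + bm³ + cm² + dm + e; the 5 given values yield a linear system in the 5 coefficients.
Solving, the leading coefficient vanishes, and T(m) = 3m³ - 3m² - 8m - 3.
Then T(-3) = -87.

-87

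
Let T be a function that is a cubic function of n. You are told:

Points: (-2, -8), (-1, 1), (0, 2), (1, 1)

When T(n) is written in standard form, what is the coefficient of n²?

Write T(n) = an³ + bn² + cn + d; the 4 given values yield a linear system in the 4 coefficients.
Solving, T(n) = n³ - n² - n + 2.
The coefficient of n² is -1.

-1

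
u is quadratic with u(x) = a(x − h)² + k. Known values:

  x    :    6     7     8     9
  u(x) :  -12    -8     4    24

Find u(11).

88

First differences 4, 12, 20; second difference 8 = 2a, so a = 4.
Expanding, the x-coefficient is −2ah = -8h; matching it to the data gives h = 6, and then k = -12.
So u(x) = 4(x − 6)² − 12.
u(11) = 4·5² − 12 = 88.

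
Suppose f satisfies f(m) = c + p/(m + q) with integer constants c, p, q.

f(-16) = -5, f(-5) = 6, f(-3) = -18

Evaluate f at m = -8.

-3

(f(m) − c)(m + q) = p for each data point; the three points give a linear system in c and q, then p follows.
Solving: c = -6, q = 4, p = -12, so f(m) = -6 − 12/(m + 4).
Then f(-8) = -6 − 12/(-4) = -3.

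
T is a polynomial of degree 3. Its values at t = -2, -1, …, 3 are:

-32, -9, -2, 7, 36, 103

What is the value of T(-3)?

Write T(t) = at³ + bt² + ct + d; the 6 given values yield a linear system in the 4 coefficients.
Solving, T(t) = 3t³ + t² + 5t - 2.
Then T(-3) = -89.

-89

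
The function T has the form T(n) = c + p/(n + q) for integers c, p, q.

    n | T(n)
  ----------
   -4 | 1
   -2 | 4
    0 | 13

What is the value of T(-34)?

(T(n) − c)(n + q) = p for each data point; the three points give a linear system in c and q, then p follows.
Solving: c = -5, q = -2, p = -36, so T(n) = -5 − 36/(n − 2).
Then T(-34) = -5 − 36/(-36) = -4.

-4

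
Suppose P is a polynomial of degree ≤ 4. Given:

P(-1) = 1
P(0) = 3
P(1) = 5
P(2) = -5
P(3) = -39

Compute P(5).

-227

First differences: 2, 2, -10, -34. Second differences: 0, -12, -24. Third differences: -12, -12.
Level-3 differences are constant, so P has degree 3.
Fitting a degree-3 polynomial gives P(t) = -2t³ + 4t + 3.
Then P(5) = -227.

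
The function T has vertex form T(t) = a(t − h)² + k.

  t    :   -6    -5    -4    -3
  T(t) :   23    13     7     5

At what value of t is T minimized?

-3

First differences -10, -6, -2; second difference 4 = 2a, so a = 2.
Expanding, the t-coefficient is −2ah = -4h; matching it to the data gives h = -3, and then k = 5.
So T(t) = 2(t + 3)² + 5.
Hence h = -3.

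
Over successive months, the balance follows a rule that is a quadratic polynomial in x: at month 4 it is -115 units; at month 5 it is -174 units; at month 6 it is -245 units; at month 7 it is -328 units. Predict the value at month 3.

-68

Write the value at x as P(x).
First differences: -59, -71, -83. Second differences: -12, -12.
Level-2 differences are constant, so P has degree 2.
Fitting a degree-2 polynomial gives P(x) = -6x² - 5x + 1.
Then P(3) = -68.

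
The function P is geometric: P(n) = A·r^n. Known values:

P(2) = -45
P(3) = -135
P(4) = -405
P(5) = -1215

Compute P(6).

Consecutive ratio: -135/(-45) = 3, and -405/(-135) = 3, so r = 3.
Then A·3^2 = -45 gives A = -5, and P(n) = -5·3^n.
P(6) = -5·3^6 = -3645.

-3645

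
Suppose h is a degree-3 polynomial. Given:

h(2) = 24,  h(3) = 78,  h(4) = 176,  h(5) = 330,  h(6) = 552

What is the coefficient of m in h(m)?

Write h(m) = am³ + bm² + cm + d; the 5 given values yield a linear system in the 4 coefficients.
Solving, h(m) = 2m³ + 4m² - 4m.
The coefficient of m is -4.

-4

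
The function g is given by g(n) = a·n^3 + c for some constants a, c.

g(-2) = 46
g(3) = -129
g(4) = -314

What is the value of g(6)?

From g(-2) = 46 and g(3) = -129: -8a + c = 46 and 27a + c = -129.
Subtracting: 35a = -175, so a = -5; then c = 46 − (-5)·(-8) = 6.
So g(n) = -5n³ + 6, and g(6) = -1074.

-1074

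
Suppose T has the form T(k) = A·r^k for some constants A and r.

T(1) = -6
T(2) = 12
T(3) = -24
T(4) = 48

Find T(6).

192

Consecutive ratio: 12/(-6) = -2, and -24/12 = -2, so r = -2.
Then A·(-2)^1 = -6 gives A = 3, and T(k) = 3·(-2)^k.
T(6) = 3·(-2)^6 = 192.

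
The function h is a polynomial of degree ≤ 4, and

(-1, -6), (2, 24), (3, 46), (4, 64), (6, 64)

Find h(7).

Write h(x) = ax^4 + bx³ + cx² + dx + e; the 5 given values yield a linear system in the 5 coefficients.
Solving, the leading coefficient vanishes, and h(x) = -x³ + 7x² + 6x - 8.
Then h(7) = 34.

34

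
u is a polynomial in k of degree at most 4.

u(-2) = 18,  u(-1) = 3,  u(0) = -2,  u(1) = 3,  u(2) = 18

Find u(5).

123

First differences: -15, -5, 5, 15. Second differences: 10, 10, 10.
Level-2 differences are constant, so u has degree 2.
Fitting a degree-2 polynomial gives u(k) = 5k² - 2.
Then u(5) = 123.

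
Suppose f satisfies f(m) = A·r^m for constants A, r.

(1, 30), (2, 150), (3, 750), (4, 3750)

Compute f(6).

Consecutive ratio: 150/30 = 5, and 750/150 = 5, so r = 5.
Then A·5^1 = 30 gives A = 6, and f(m) = 6·5^m.
f(6) = 6·5^6 = 93750.

93750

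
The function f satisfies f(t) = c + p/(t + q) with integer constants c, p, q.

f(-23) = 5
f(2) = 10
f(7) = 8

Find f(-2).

(f(t) − c)(t + q) = p for each data point; the three points give a linear system in c and q, then p follows.
Solving: c = 6, q = 3, p = 20, so f(t) = 6 + 20/(t + 3).
Then f(-2) = 6 + 20/1 = 26.

26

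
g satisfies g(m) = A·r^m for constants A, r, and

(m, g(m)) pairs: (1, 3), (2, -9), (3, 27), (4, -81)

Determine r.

Consecutive ratio: -9/3 = -3, and 27/(-9) = -3, so r = -3.
Then A·(-3)^1 = 3 gives A = -1, and g(m) = -1·(-3)^m.

-3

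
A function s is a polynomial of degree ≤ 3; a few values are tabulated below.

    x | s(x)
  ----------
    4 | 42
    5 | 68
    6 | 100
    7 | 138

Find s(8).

First differences: 26, 32, 38. Second differences: 6, 6.
Level-2 differences are constant, so s has degree 2.
Extending the table by one column gives the next first difference 44, so s(8) = 138 + 44 = 182.

182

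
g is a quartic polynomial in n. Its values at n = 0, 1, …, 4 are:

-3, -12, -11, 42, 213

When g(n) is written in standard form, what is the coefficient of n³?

Write g(n) = an^4 + bn³ + cn² + dn + e; the 5 given values yield a linear system in the 5 coefficients.
Solving, g(n) = n^4 + n³ - 5n² - 6n - 3.
The coefficient of n³ is 1.

1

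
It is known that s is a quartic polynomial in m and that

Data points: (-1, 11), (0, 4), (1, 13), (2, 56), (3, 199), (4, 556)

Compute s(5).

1289

First differences: -7, 9, 43, 143, 357. Second differences: 16, 34, 100, 214. Third differences: 18, 66, 114. Fourth differences: 48, 48.
Level-4 differences are constant, so s has degree 4.
Fitting a degree-4 polynomial gives s(m) = 2m^4 - m³ + 6m² + 2m + 4.
Then s(5) = 1289.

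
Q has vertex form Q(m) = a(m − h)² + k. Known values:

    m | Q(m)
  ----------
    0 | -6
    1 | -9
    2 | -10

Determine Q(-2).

6

First differences -3, -1; second difference 2 = 2a, so a = 1.
Expanding, the m-coefficient is −2ah = -2h; matching it to the data gives h = 2, and then k = -10.
So Q(m) = 1(m − 2)² − 10.
Q(-2) = 1·(-4)² − 10 = 6.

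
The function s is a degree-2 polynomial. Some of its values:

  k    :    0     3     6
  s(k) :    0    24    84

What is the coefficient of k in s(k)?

2

Write s(k) = ak² + bk + c; the 3 given values yield a linear system in the 3 coefficients.
Solving, s(k) = 2k² + 2k.
The coefficient of k is 2.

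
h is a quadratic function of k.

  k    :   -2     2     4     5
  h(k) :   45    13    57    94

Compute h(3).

Write h(k) = ak² + bk + c; the 4 given values yield a linear system in the 3 coefficients.
Solving, h(k) = 5k² - 8k + 9.
Then h(3) = 30.

30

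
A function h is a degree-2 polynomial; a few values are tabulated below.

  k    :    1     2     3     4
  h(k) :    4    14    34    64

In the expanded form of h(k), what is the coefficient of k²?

First differences: 10, 20, 30. Second differences: 10, 10.
Level-2 differences are constant, so h has degree 2.
Fitting a degree-2 polynomial gives h(k) = 5k² - 5k + 4.
The coefficient of k² is 5.

5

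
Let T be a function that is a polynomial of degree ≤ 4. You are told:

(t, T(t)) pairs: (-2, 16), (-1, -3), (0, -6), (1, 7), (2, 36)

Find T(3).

First differences: -19, -3, 13, 29. Second differences: 16, 16, 16.
Level-2 differences are constant, so T has degree 2.
Extending the table by one column gives the next first difference 45, so T(3) = 36 + 45 = 81.

81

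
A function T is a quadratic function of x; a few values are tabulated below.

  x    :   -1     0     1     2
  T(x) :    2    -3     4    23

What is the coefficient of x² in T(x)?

6

First differences: -5, 7, 19. Second differences: 12, 12.
Level-2 differences are constant, so T has degree 2.
Fitting a degree-2 polynomial gives T(x) = 6x² + x - 3.
The coefficient of x² is 6.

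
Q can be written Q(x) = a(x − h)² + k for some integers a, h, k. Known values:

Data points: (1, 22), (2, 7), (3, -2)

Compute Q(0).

43

First differences -15, -9; second difference 6 = 2a, so a = 3.
Expanding, the x-coefficient is −2ah = -6h; matching it to the data gives h = 4, and then k = -5.
So Q(x) = 3(x − 4)² − 5.
Q(0) = 3·(-4)² − 5 = 43.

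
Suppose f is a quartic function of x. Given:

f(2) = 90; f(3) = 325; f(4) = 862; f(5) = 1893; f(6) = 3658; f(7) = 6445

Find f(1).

13

Write f(x) = ax^4 + bx³ + cx² + dx + e; the 6 given values yield a linear system in the 5 coefficients.
Solving, f(x) = 2x^4 + 4x³ + 5x² + 4x - 2.
Then f(1) = 13.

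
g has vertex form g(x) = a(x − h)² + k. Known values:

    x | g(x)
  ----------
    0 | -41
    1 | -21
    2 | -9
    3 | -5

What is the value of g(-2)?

-105

First differences 20, 12, 4; second difference -8 = 2a, so a = -4.
Expanding, the x-coefficient is −2ah = 8h; matching it to the data gives h = 3, and then k = -5.
So g(x) = -4(x − 3)² − 5.
g(-2) = -4·(-5)² − 5 = -105.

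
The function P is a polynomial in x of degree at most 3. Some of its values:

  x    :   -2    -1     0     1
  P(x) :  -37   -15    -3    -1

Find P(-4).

-111

First differences: 22, 12, 2. Second differences: -10, -10.
Level-2 differences are constant, so P has degree 2.
Fitting a degree-2 polynomial gives P(x) = -5x² + 7x - 3.
Then P(-4) = -111.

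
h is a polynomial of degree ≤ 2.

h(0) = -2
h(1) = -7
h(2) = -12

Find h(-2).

8

Write h(n) = an² + bn + c; the 3 given values yield a linear system in the 3 coefficients.
Solving, the leading coefficient vanishes, and h(n) = -5n - 2.
Then h(-2) = 8.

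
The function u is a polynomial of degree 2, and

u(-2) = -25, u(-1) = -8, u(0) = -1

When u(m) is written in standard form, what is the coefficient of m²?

-5

Write u(m) = am² + bm + c; the 3 given values yield a linear system in the 3 coefficients.
Solving, u(m) = -5m² + 2m - 1.
The coefficient of m² is -5.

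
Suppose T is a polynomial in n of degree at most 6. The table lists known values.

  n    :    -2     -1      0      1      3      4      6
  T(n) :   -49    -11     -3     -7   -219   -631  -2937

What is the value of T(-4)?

-527

Write T(n) = an^6 + bn^5 + cn^4 + dn³ + en² + pn + q; the 7 given values yield a linear system in the 7 coefficients.
Solving, the top 2 coefficients vanish, and T(n) = -2n^4 - n³ - 4n² + 3n - 3.
Then T(-4) = -527.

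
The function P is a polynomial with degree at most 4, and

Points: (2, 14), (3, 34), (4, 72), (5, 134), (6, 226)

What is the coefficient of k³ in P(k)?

1

First differences: 20, 38, 62, 92. Second differences: 18, 24, 30. Third differences: 6, 6.
Level-3 differences are constant, so P has degree 3.
Fitting a degree-3 polynomial gives P(k) = k³ + k + 4.
The coefficient of k³ is 1.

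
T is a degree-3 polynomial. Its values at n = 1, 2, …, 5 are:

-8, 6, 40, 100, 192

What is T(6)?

First differences: 14, 34, 60, 92. Second differences: 20, 26, 32. Third differences: 6, 6.
Level-3 differences are constant, so T has degree 3.
Fitting a degree-3 polynomial gives T(n) = n³ + 4n² - 5n - 8.
Then T(6) = 322.

322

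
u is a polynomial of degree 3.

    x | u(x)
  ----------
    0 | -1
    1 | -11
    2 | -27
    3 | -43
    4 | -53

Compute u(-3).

First differences: -10, -16, -16, -10. Second differences: -6, 0, 6. Third differences: 6, 6.
Level-3 differences are constant, so u has degree 3.
Fitting a degree-3 polynomial gives u(x) = x³ - 6x² - 5x - 1.
Then u(-3) = -67.

-67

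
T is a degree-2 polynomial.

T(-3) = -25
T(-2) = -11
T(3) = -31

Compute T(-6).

-103

Write T(n) = an² + bn + c; the 3 given values yield a linear system in the 3 coefficients.
Solving, T(n) = -3n² - n - 1.
Then T(-6) = -103.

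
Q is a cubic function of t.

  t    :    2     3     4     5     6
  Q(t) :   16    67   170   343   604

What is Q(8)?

First differences: 51, 103, 173, 261. Second differences: 52, 70, 88. Third differences: 18, 18.
Level-3 differences are constant, so Q has degree 3.
Fitting a degree-3 polynomial gives Q(t) = 3t³ - t² - t - 2.
Then Q(8) = 1462.

1462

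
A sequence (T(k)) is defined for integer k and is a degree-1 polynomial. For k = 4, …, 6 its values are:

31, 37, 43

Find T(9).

First differences: 6, 6.
Level-1 differences are constant, so T has degree 1.
Fitting a degree-1 polynomial gives T(k) = 6k + 7.
Then T(9) = 61.

61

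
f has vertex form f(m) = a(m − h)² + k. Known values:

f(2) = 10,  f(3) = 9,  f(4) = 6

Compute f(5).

First differences -1, -3; second difference -2 = 2a, so a = -1.
Expanding, the m-coefficient is −2ah = 2h; matching it to the data gives h = 2, and then k = 10.
So f(m) = -1(m − 2)² + 10.
f(5) = -1·3² + 10 = 1.

1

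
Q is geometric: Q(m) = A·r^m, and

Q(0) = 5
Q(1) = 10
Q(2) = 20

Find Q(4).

80

Consecutive ratio: 10/5 = 2, and 20/10 = 2, so r = 2.
Then A·2^0 = 5 gives A = 5, and Q(m) = 5·2^m.
Q(4) = 5·2^4 = 80.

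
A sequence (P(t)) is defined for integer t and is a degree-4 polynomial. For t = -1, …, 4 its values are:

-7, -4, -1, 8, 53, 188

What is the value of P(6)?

1064

First differences: 3, 3, 9, 45, 135. Second differences: 0, 6, 36, 90. Third differences: 6, 30, 54. Fourth differences: 24, 24.
Level-4 differences are constant, so P has degree 4.
Fitting a degree-4 polynomial gives P(t) = t^4 - t³ - t² + 4t - 4.
Then P(6) = 1064.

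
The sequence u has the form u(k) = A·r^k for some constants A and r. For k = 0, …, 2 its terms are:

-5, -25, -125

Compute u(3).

Consecutive ratio: -25/(-5) = 5, and -125/(-25) = 5, so r = 5.
Then A·5^0 = -5 gives A = -5, and u(k) = -5·5^k.
u(3) = -5·5^3 = -625.

-625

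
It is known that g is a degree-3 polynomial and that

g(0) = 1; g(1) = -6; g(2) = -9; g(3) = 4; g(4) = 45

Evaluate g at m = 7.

First differences: -7, -3, 13, 41. Second differences: 4, 16, 28. Third differences: 12, 12.
Level-3 differences are constant, so g has degree 3.
Fitting a degree-3 polynomial gives g(m) = 2m³ - 4m² - 5m + 1.
Then g(7) = 456.

456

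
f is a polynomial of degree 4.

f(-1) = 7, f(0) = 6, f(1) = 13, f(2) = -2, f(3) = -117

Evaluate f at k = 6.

-2562

Write f(k) = ak^4 + bk³ + ck² + dk + e; the 5 given values yield a linear system in the 5 coefficients.
Solving, f(k) = -2k^4 - k³ + 6k² + 4k + 6.
Then f(6) = -2562.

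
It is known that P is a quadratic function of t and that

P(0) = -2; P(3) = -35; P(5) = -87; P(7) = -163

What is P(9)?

Write P(t) = at² + bt + c; the 4 given values yield a linear system in the 3 coefficients.
Solving, P(t) = -3t² - 2t - 2.
Then P(9) = -263.

-263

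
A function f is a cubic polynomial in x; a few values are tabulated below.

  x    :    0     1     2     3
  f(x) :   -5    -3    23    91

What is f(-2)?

Write f(x) = ax³ + bx² + cx + d; the 4 given values yield a linear system in the 4 coefficients.
Solving, f(x) = 3x³ + 3x² - 4x - 5.
Then f(-2) = -9.

-9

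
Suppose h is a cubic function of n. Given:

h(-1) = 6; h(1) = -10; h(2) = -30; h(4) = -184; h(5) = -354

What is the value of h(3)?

-82

Write h(n) = an³ + bn² + cn + d; the 5 given values yield a linear system in the 4 coefficients.
Solving, h(n) = -3n³ + 2n² - 5n - 4.
Then h(3) = -82.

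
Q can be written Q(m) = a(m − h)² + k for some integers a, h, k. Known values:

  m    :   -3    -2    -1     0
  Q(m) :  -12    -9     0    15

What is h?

-3

First differences 3, 9, 15; second difference 6 = 2a, so a = 3.
Expanding, the m-coefficient is −2ah = -6h; matching it to the data gives h = -3, and then k = -12.
So Q(m) = 3(m + 3)² − 12.
Hence h = -3.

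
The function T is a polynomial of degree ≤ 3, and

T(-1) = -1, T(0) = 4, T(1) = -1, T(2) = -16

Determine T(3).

-41

Write T(m) = am³ + bm² + cm + d; the 4 given values yield a linear system in the 4 coefficients.
Solving, the leading coefficient vanishes, and T(m) = -5m² + 4.
Then T(3) = -41.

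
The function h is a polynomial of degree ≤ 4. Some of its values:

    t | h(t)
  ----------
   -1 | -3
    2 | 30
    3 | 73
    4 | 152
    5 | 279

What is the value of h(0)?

4

Write h(t) = at^4 + bt³ + ct² + dt + e; the 5 given values yield a linear system in the 5 coefficients.
Solving, the leading coefficient vanishes, and h(t) = 2t³ + 5t + 4.
Then h(0) = 4.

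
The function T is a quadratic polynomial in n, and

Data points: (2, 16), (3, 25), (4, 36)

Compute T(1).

9

Write T(n) = an² + bn + c; the 3 given values yield a linear system in the 3 coefficients.
Solving, T(n) = n² + 4n + 4.
Then T(1) = 9.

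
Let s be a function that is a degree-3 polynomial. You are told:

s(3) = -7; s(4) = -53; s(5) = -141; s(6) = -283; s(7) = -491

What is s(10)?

First differences: -46, -88, -142, -208. Second differences: -42, -54, -66. Third differences: -12, -12.
Level-3 differences are constant, so s has degree 3.
Fitting a degree-3 polynomial gives s(x) = -2x³ + 3x² + 7x - 1.
Then s(10) = -1631.

-1631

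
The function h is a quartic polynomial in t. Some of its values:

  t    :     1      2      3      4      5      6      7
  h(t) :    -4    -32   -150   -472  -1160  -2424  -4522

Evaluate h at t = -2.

First differences: -28, -118, -322, -688, -1264, -2098. Second differences: -90, -204, -366, -576, -834. Third differences: -114, -162, -210, -258. Fourth differences: -48, -48, -48.
Level-4 differences are constant, so h has degree 4.
Fitting a degree-4 polynomial gives h(t) = -2t^4 + t³ - t² - 2t.
Then h(-2) = -40.

-40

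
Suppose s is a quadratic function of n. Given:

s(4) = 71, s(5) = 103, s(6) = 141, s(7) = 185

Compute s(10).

353

Write s(n) = an² + bn + c; the 4 given values yield a linear system in the 3 coefficients.
Solving, s(n) = 3n² + 5n + 3.
Then s(10) = 353.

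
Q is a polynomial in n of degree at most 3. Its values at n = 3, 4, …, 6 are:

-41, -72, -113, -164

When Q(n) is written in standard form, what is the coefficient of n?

First differences: -31, -41, -51. Second differences: -10, -10.
Level-2 differences are constant, so Q has degree 2.
Fitting a degree-2 polynomial gives Q(n) = -5n² + 4n - 8.
The coefficient of n is 4.

4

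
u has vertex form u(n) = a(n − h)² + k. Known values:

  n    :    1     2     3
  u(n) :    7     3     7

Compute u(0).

First differences -4, 4; second difference 8 = 2a, so a = 4.
Expanding, the n-coefficient is −2ah = -8h; matching it to the data gives h = 2, and then k = 3.
So u(n) = 4(n − 2)² + 3.
u(0) = 4·(-2)² + 3 = 19.

19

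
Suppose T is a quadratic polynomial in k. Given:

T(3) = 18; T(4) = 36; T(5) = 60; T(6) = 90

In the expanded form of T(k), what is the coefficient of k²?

First differences: 18, 24, 30. Second differences: 6, 6.
Level-2 differences are constant, so T has degree 2.
Fitting a degree-2 polynomial gives T(k) = 3k² - 3k.
The coefficient of k² is 3.

3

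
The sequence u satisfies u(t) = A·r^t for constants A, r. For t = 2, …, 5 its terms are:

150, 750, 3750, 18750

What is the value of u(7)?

Consecutive ratio: 750/150 = 5, and 3750/750 = 5, so r = 5.
Then A·5^2 = 150 gives A = 6, and u(t) = 6·5^t.
u(7) = 6·5^7 = 468750.

468750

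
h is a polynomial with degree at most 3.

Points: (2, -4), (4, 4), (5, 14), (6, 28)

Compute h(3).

-2

Write h(k) = ak³ + bk² + ck + d; the 4 given values yield a linear system in the 4 coefficients.
Solving, the leading coefficient vanishes, and h(k) = 2k² - 8k + 4.
Then h(3) = -2.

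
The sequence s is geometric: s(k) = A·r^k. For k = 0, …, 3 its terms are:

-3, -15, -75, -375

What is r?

Consecutive ratio: -15/(-3) = 5, and -75/(-15) = 5, so r = 5.
Then A·5^0 = -3 gives A = -3, and s(k) = -3·5^k.

5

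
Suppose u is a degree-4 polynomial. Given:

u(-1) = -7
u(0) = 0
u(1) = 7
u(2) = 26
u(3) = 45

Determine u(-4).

Write u(m) = am^4 + bm³ + cm² + dm + e; the 5 given values yield a linear system in the 5 coefficients.
Solving, u(m) = -m^4 + 4m³ + m² + 3m.
Then u(-4) = -508.

-508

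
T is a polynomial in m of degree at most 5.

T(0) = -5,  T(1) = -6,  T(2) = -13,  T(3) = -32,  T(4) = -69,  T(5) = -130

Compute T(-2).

First differences: -1, -7, -19, -37, -61. Second differences: -6, -12, -18, -24. Third differences: -6, -6, -6.
Level-3 differences are constant, so T has degree 3.
Fitting a degree-3 polynomial gives T(m) = -m³ - 5.
Then T(-2) = 3.

3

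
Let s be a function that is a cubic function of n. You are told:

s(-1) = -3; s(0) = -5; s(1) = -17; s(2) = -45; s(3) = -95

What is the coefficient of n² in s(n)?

-5

First differences: -2, -12, -28, -50. Second differences: -10, -16, -22. Third differences: -6, -6.
Level-3 differences are constant, so s has degree 3.
Fitting a degree-3 polynomial gives s(n) = -n³ - 5n² - 6n - 5.
The coefficient of n² is -5.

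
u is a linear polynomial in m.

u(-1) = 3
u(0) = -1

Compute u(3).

-13

Write u(m) = am + b; the 2 given values yield a linear system in the 2 coefficients.
Solving, u(m) = -4m - 1.
Then u(3) = -13.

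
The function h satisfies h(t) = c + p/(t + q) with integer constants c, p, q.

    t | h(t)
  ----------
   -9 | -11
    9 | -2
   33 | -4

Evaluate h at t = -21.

-7

(h(t) − c)(t + q) = p for each data point; the three points give a linear system in c and q, then p follows.
Solving: c = -5, q = 3, p = 36, so h(t) = -5 + 36/(t + 3).
Then h(-21) = -5 + 36/(-18) = -7.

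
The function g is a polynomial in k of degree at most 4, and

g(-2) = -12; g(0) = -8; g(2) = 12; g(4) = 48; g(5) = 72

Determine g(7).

Write g(k) = ak^4 + bk³ + ck² + dk + e; the 5 given values yield a linear system in the 5 coefficients.
Solving, the top 2 coefficients vanish, and g(k) = 2k² + 6k - 8.
Then g(7) = 132.

132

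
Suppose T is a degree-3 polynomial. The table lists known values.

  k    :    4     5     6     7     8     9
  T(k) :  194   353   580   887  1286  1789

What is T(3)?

First differences: 159, 227, 307, 399, 503. Second differences: 68, 80, 92, 104. Third differences: 12, 12, 12.
Level-3 differences are constant, so T has degree 3.
Fitting a degree-3 polynomial gives T(k) = 2k³ + 4k² + k - 2.
Then T(3) = 91.

91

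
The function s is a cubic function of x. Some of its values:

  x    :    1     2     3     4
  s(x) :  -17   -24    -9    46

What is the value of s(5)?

Write s(x) = ax³ + bx² + cx + d; the 4 given values yield a linear system in the 4 coefficients.
Solving, s(x) = 3x³ - 7x² - 7x - 6.
Then s(5) = 159.

159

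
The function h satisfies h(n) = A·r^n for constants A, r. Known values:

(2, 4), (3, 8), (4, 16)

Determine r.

2

Consecutive ratio: 8/4 = 2, and 16/8 = 2, so r = 2.
Then A·2^2 = 4 gives A = 1, and h(n) = 1·2^n.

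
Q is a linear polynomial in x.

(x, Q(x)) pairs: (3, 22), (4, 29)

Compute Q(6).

43

Write Q(x) = ax + b; the 2 given values yield a linear system in the 2 coefficients.
Solving, Q(x) = 7x + 1.
Then Q(6) = 43.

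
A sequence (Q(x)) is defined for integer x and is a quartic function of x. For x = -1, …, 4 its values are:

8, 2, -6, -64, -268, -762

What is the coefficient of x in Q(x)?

First differences: -6, -8, -58, -204, -494. Second differences: -2, -50, -146, -290. Third differences: -48, -96, -144. Fourth differences: -48, -48.
Level-4 differences are constant, so Q has degree 4.
Fitting a degree-4 polynomial gives Q(x) = -2x^4 - 4x³ + x² - 3x + 2.
The coefficient of x is -3.

-3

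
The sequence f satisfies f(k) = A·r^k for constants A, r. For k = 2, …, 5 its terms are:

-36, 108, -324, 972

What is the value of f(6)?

Consecutive ratio: 108/(-36) = -3, and -324/108 = -3, so r = -3.
Then A·(-3)^2 = -36 gives A = -4, and f(k) = -4·(-3)^k.
f(6) = -4·(-3)^6 = -2916.

-2916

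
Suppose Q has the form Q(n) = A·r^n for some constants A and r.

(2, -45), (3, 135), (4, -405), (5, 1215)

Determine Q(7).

Consecutive ratio: 135/(-45) = -3, and -405/135 = -3, so r = -3.
Then A·(-3)^2 = -45 gives A = -5, and Q(n) = -5·(-3)^n.
Q(7) = -5·(-3)^7 = 10935.

10935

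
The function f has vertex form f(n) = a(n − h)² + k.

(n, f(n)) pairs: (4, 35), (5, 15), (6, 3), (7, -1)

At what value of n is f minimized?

First differences -20, -12, -4; second difference 8 = 2a, so a = 4.
Expanding, the n-coefficient is −2ah = -8h; matching it to the data gives h = 7, and then k = -1.
So f(n) = 4(n − 7)² − 1.
Hence h = 7.

7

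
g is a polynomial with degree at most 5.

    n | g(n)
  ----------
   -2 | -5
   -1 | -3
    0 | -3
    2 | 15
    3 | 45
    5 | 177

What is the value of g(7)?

445

Write g(n) = an^5 + bn^4 + cn³ + dn² + en + p; the 6 given values yield a linear system in the 6 coefficients.
Solving, the top 2 coefficients vanish, and g(n) = n³ + 2n² + n - 3.
Then g(7) = 445.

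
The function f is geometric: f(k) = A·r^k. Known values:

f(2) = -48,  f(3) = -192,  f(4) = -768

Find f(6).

Consecutive ratio: -192/(-48) = 4, and -768/(-192) = 4, so r = 4.
Then A·4^2 = -48 gives A = -3, and f(k) = -3·4^k.
f(6) = -3·4^6 = -12288.

-12288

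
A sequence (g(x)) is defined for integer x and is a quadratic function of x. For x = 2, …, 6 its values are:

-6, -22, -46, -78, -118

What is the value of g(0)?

Write g(x) = ax² + bx + c; the 5 given values yield a linear system in the 3 coefficients.
Solving, g(x) = -4x² + 4x + 2.
Then g(0) = 2.

2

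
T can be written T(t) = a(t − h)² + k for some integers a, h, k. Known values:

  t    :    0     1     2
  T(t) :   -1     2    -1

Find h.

1

First differences 3, -3; second difference -6 = 2a, so a = -3.
Expanding, the t-coefficient is −2ah = 6h; matching it to the data gives h = 1, and then k = 2.
So T(t) = -3(t − 1)² + 2.
Hence h = 1.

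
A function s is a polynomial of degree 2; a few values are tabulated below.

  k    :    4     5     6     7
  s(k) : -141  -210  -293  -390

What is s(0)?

First differences: -69, -83, -97. Second differences: -14, -14.
Level-2 differences are constant, so s has degree 2.
Fitting a degree-2 polynomial gives s(k) = -7k² - 6k - 5.
The constant term is s(0) = -5.

-5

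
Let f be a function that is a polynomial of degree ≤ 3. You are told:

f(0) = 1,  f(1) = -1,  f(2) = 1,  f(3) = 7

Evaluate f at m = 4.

First differences: -2, 2, 6. Second differences: 4, 4.
Level-2 differences are constant, so f has degree 2.
Fitting a degree-2 polynomial gives f(m) = 2m² - 4m + 1.
Then f(4) = 17.

17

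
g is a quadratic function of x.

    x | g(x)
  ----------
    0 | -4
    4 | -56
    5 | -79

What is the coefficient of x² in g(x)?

Write g(x) = ax² + bx + c; the 3 given values yield a linear system in the 3 coefficients.
Solving, g(x) = -2x² - 5x - 4.
The coefficient of x² is -2.

-2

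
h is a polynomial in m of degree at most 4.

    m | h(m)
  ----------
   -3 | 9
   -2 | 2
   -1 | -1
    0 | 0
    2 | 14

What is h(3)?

Write h(m) = am^4 + bm³ + cm² + dm + e; the 5 given values yield a linear system in the 5 coefficients.
Solving, the top 2 coefficients vanish, and h(m) = 2m² + 3m.
Then h(3) = 27.

27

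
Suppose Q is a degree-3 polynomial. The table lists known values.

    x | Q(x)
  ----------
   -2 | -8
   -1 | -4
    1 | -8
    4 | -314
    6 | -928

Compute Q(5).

-568

Write Q(x) = ax³ + bx² + cx + d; the 5 given values yield a linear system in the 4 coefficients.
Solving, Q(x) = -3x³ - 8x² + x + 2.
Then Q(5) = -568.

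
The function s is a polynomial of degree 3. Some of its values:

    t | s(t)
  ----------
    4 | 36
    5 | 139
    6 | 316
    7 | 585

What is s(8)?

Write s(t) = at³ + bt² + ct + d; the 4 given values yield a linear system in the 4 coefficients.
Solving, s(t) = 3t³ - 8t² - 8t + 4.
Then s(8) = 964.

964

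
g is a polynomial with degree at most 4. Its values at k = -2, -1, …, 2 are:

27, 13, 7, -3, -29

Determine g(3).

Write g(k) = ak^4 + bk³ + ck² + dk + e; the 5 given values yield a linear system in the 5 coefficients.
Solving, the leading coefficient vanishes, and g(k) = -2k³ - 2k² - 6k + 7.
Then g(3) = -83.

-83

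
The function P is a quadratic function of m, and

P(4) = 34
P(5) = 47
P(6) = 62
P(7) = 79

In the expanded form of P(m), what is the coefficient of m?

First differences: 13, 15, 17. Second differences: 2, 2.
Level-2 differences are constant, so P has degree 2.
Fitting a degree-2 polynomial gives P(m) = m² + 4m + 2.
The coefficient of m is 4.

4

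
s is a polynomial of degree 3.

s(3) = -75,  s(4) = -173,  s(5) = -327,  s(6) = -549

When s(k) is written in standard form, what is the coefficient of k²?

-4

Write s(k) = ak³ + bk² + ck + d; the 4 given values yield a linear system in the 4 coefficients.
Solving, s(k) = -2k³ - 4k² + 4k + 3.
The coefficient of k² is -4.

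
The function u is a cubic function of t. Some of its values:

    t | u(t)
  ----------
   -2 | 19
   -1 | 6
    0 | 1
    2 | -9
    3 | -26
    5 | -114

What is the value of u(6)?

Write u(t) = at³ + bt² + ct + d; the 6 given values yield a linear system in the 4 coefficients.
Solving, u(t) = -t³ + t² - 3t + 1.
Then u(6) = -197.

-197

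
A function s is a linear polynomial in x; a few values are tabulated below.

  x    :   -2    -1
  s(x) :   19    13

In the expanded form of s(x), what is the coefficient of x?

Write s(x) = ax + b; the 2 given values yield a linear system in the 2 coefficients.
Solving, s(x) = -6x + 7.
The coefficient of x is -6.

-6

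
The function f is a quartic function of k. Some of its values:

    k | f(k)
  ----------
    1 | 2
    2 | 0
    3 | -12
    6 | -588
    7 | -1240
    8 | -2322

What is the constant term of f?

6

Write f(k) = ak^4 + bk³ + ck² + dk + e; the 6 given values yield a linear system in the 5 coefficients.
Solving, f(k) = -k^4 + 4k³ - 4k² - 3k + 6.
The constant term is f(0) = 6.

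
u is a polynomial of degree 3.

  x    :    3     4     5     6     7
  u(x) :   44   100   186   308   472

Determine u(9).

Write u(x) = ax³ + bx² + cx + d; the 5 given values yield a linear system in the 4 coefficients.
Solving, u(x) = x³ + 3x² - 2x - 4.
Then u(9) = 950.

950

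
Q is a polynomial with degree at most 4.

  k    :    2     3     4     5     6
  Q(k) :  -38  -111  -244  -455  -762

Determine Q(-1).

1

First differences: -73, -133, -211, -307. Second differences: -60, -78, -96. Third differences: -18, -18.
Level-3 differences are constant, so Q has degree 3.
Fitting a degree-3 polynomial gives Q(k) = -3k³ - 3k² - k.
Then Q(-1) = 1.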